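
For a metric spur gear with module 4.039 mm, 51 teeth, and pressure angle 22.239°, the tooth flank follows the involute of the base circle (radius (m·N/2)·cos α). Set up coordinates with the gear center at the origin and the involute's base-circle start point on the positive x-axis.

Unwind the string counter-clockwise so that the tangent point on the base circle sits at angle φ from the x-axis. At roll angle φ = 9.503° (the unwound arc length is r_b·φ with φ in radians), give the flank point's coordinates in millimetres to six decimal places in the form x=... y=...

x=96.635326 y=0.144591

pitch radius r_p = m·N/2 = 4.039·51/2 = 102.994500
base radius r_b = r_p·cos α = 102.994500·cos 22.239° = 95.333067
roll angle φ = 9.503° = 0.16585864 rad
x = r_b·(cos φ + φ·sin φ) = 95.333067·(0.98627696 + 0.16585864·0.16509925) = 96.635326
y = r_b·(sin φ − φ·cos φ) = 95.333067·(0.16509925 − 0.16585864·0.98627696) = 0.144591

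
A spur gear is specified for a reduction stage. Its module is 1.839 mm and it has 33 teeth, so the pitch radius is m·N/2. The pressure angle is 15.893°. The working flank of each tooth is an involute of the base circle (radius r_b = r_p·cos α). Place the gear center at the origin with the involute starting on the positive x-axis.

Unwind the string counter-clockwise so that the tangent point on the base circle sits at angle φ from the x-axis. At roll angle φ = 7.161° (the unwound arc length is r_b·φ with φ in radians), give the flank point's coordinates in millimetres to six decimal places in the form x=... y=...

pitch radius r_p = m·N/2 = 1.839·33/2 = 30.343500
base radius r_b = r_p·cos α = 30.343500·cos 15.893° = 29.183613
roll angle φ = 7.161° = 0.12498303 rad
x = r_b·(cos φ + φ·sin φ) = 29.183613·(0.99219978 + 0.12498303·0.12465789) = 29.410659
y = r_b·(sin φ − φ·cos φ) = 29.183613·(0.12465789 − 0.12498303·0.99219978) = 0.018962

x=29.410659 y=0.018962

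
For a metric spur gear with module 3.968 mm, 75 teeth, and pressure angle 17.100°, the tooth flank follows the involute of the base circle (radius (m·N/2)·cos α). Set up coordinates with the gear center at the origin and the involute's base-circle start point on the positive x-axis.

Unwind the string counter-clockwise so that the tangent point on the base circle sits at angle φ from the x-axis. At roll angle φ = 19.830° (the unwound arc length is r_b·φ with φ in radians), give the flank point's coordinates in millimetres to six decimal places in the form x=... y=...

x=150.486599 y=1.941935

pitch radius r_p = m·N/2 = 3.968·75/2 = 148.800000
base radius r_b = r_p·cos α = 148.800000·cos 17.100° = 142.222001
roll angle φ = 19.830° = 0.34609879 rad
x = r_b·(cos φ + φ·sin φ) = 142.222001·(0.94070328 + 0.34609879·0.33923052) = 150.486599
y = r_b·(sin φ − φ·cos φ) = 142.222001·(0.33923052 − 0.34609879·0.94070328) = 1.941935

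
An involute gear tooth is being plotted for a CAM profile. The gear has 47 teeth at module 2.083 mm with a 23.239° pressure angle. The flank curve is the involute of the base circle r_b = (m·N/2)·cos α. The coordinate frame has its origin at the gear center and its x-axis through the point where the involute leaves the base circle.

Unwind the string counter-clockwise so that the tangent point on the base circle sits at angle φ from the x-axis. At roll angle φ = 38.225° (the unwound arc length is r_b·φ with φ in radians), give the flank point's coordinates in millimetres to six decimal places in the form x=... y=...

pitch radius r_p = m·N/2 = 2.083·47/2 = 48.950500
base radius r_b = r_p·cos α = 48.950500·cos 23.239° = 44.978998
roll angle φ = 38.225° = 0.66715211 rad
x = r_b·(cos φ + φ·sin φ) = 44.978998·(0.78558699 + 0.66715211·0.61875123) = 53.902299
y = r_b·(sin φ − φ·cos φ) = 44.978998·(0.61875123 − 0.66715211·0.78558699) = 4.257047

x=53.902299 y=4.257047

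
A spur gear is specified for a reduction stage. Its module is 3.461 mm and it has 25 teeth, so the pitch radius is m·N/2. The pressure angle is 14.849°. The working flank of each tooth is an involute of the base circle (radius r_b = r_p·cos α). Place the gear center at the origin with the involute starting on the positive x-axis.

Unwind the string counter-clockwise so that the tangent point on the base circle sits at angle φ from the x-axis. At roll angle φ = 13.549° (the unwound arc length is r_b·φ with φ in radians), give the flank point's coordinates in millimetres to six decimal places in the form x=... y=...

pitch radius r_p = m·N/2 = 3.461·25/2 = 43.262500
base radius r_b = r_p·cos α = 43.262500·cos 14.849° = 41.817730
roll angle φ = 13.549° = 0.23647466 rad
x = r_b·(cos φ + φ·sin φ) = 41.817730·(0.97216992 + 0.23647466·0.23427686) = 42.970665
y = r_b·(sin φ − φ·cos φ) = 41.817730·(0.23427686 − 0.23647466·0.97216992) = 0.183300

x=42.970665 y=0.183300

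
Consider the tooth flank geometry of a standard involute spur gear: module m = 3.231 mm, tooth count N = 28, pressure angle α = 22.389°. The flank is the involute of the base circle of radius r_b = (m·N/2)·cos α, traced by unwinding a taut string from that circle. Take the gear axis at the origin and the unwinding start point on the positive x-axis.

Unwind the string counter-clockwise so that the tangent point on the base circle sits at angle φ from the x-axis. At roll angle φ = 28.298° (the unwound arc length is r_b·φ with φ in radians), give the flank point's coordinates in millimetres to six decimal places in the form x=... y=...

pitch radius r_p = m·N/2 = 3.231·28/2 = 45.234000
base radius r_b = r_p·cos α = 45.234000·cos 22.389° = 41.824224
roll angle φ = 28.298° = 0.49389327 rad
x = r_b·(cos φ + φ·sin φ) = 41.824224·(0.88049390 + 0.49389327·0.47405747) = 46.618438
y = r_b·(sin φ − φ·cos φ) = 41.824224·(0.47405747 − 0.49389327·0.88049390) = 1.638985

x=46.618438 y=1.638985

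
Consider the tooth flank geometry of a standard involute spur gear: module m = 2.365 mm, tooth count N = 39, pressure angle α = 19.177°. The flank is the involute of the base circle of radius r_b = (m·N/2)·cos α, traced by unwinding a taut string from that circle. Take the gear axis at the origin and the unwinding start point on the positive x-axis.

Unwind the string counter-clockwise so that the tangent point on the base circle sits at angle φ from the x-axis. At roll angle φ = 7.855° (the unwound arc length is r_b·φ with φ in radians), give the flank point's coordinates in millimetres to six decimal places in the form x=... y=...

x=43.965785 y=0.037343

pitch radius r_p = m·N/2 = 2.365·39/2 = 46.117500
base radius r_b = r_p·cos α = 46.117500·cos 19.177° = 43.558362
roll angle φ = 7.855° = 0.13709561 rad
x = r_b·(cos φ + φ·sin φ) = 43.558362·(0.99061711 + 0.13709561·0.13666656) = 43.965785
y = r_b·(sin φ − φ·cos φ) = 43.558362·(0.13666656 − 0.13709561·0.99061711) = 0.037343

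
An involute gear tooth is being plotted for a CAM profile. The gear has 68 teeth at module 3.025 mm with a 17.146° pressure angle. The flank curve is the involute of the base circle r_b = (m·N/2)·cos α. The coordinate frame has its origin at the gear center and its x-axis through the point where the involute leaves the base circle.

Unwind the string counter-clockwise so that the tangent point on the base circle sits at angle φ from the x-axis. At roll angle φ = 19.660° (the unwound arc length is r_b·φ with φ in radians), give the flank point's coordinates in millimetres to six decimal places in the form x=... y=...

pitch radius r_p = m·N/2 = 3.025·68/2 = 102.850000
base radius r_b = r_p·cos α = 102.850000·cos 17.146° = 98.279000
roll angle φ = 19.660° = 0.34313173 rad
x = r_b·(cos φ + φ·sin φ) = 98.279000·(0.94170565 + 0.34313173·0.33643791) = 103.895465
y = r_b·(sin φ − φ·cos φ) = 98.279000·(0.33643791 − 0.34313173·0.94170565) = 1.307977

x=103.895465 y=1.307977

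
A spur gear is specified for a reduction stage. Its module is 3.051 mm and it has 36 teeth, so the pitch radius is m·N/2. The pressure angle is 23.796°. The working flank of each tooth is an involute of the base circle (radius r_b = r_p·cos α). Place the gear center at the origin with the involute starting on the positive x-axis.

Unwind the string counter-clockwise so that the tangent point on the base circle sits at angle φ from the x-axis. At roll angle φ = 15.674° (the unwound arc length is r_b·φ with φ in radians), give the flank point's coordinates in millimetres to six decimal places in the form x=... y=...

x=52.094515 y=0.340351

pitch radius r_p = m·N/2 = 3.051·36/2 = 54.918000
base radius r_b = r_p·cos α = 54.918000·cos 23.796° = 50.249302
roll angle φ = 15.674° = 0.27356291 rad
x = r_b·(cos φ + φ·sin φ) = 50.249302·(0.96281444 + 0.27356291·0.27016356) = 52.094515
y = r_b·(sin φ − φ·cos φ) = 50.249302·(0.27016356 − 0.27356291·0.96281444) = 0.340351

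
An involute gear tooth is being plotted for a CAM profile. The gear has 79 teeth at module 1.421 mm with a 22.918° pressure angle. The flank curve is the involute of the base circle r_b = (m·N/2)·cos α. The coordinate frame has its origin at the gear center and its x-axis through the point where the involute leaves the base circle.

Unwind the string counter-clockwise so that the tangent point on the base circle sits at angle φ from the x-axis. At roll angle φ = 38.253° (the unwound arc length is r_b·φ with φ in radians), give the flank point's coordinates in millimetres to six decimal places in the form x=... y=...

x=61.968489 y=4.903482

pitch radius r_p = m·N/2 = 1.421·79/2 = 56.129500
base radius r_b = r_p·cos α = 56.129500·cos 22.918° = 51.698812
roll angle φ = 38.253° = 0.66764080 rad
x = r_b·(cos φ + φ·sin φ) = 51.698812·(0.78528451 + 0.66764080·0.61913507) = 61.968489
y = r_b·(sin φ − φ·cos φ) = 51.698812·(0.61913507 − 0.66764080·0.78528451) = 4.903482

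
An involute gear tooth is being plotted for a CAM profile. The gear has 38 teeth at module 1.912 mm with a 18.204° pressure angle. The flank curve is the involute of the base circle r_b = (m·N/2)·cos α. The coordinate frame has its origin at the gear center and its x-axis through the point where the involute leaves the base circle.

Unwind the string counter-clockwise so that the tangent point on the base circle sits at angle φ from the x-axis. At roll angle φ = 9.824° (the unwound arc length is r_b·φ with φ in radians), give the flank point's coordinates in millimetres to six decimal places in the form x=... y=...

pitch radius r_p = m·N/2 = 1.912·38/2 = 36.328000
base radius r_b = r_p·cos α = 36.328000·cos 18.204° = 34.509792
roll angle φ = 9.824° = 0.17146115 rad
x = r_b·(cos φ + φ·sin φ) = 34.509792·(0.98533651 + 0.17146115·0.17062225) = 35.013346
y = r_b·(sin φ − φ·cos φ) = 34.509792·(0.17062225 − 0.17146115·0.98533651) = 0.057815

x=35.013346 y=0.057815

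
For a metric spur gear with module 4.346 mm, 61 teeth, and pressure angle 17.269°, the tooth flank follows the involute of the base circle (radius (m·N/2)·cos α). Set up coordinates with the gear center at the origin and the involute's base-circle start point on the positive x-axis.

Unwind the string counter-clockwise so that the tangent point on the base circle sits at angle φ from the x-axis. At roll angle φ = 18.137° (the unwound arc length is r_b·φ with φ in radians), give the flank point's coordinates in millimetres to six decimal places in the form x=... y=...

pitch radius r_p = m·N/2 = 4.346·61/2 = 132.553000
base radius r_b = r_p·cos α = 132.553000·cos 17.269° = 126.577717
roll angle φ = 18.137° = 0.31655037 rad
x = r_b·(cos φ + φ·sin φ) = 126.577717·(0.95031491 + 0.31655037·0.31129018) = 132.761536
y = r_b·(sin φ − φ·cos φ) = 126.577717·(0.31129018 − 0.31655037·0.95031491) = 1.324971

x=132.761536 y=1.324971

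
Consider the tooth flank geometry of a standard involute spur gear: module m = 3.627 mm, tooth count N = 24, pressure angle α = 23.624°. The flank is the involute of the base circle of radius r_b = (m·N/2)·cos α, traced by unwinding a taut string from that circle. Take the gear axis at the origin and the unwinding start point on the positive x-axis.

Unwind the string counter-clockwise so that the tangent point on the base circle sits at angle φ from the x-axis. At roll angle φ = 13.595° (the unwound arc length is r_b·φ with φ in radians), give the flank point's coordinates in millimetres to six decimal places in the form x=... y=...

x=40.983253 y=0.176570

pitch radius r_p = m·N/2 = 3.627·24/2 = 43.524000
base radius r_b = r_p·cos α = 43.524000·cos 23.624° = 39.876469
roll angle φ = 13.595° = 0.23727751 rad
x = r_b·(cos φ + φ·sin φ) = 39.876469·(0.97198152 + 0.23727751·0.23505729) = 40.983253
y = r_b·(sin φ − φ·cos φ) = 39.876469·(0.23505729 − 0.23727751·0.97198152) = 0.176570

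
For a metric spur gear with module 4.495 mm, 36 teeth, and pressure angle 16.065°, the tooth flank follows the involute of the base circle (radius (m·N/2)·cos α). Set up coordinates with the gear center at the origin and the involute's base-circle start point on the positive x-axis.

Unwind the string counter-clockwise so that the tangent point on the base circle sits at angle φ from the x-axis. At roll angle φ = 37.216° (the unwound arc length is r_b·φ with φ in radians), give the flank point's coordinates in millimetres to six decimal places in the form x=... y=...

x=92.462086 y=6.807181

pitch radius r_p = m·N/2 = 4.495·36/2 = 80.910000
base radius r_b = r_p·cos α = 80.910000·cos 16.065° = 77.750333
roll angle φ = 37.216° = 0.64954173 rad
x = r_b·(cos φ + φ·sin φ) = 77.750333·(0.79636105 + 0.64954173·0.60482152) = 92.462086
y = r_b·(sin φ − φ·cos φ) = 77.750333·(0.60482152 − 0.64954173·0.79636105) = 6.807181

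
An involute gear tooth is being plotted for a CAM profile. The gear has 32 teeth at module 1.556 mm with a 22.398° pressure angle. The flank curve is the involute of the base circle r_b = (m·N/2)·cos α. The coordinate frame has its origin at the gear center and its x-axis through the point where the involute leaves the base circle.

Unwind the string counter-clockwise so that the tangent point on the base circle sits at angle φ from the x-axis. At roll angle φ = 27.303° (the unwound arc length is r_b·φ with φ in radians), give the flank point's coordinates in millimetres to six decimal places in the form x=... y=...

pitch radius r_p = m·N/2 = 1.556·32/2 = 24.896000
base radius r_b = r_p·cos α = 24.896000·cos 22.398° = 23.017829
roll angle φ = 27.303° = 0.47652725 rad
x = r_b·(cos φ + φ·sin φ) = 23.017829·(0.88859322 + 0.47652725·0.45869608) = 25.484751
y = r_b·(sin φ − φ·cos φ) = 23.017829·(0.45869608 − 0.47652725·0.88859322) = 0.811544

x=25.484751 y=0.811544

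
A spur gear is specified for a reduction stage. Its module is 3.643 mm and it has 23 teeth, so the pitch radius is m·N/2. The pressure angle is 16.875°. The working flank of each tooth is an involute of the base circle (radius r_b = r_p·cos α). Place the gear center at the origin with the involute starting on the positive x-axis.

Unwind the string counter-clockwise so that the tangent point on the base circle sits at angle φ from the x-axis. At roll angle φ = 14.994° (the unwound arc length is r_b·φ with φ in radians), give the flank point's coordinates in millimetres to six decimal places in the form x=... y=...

x=41.439905 y=0.237864

pitch radius r_p = m·N/2 = 3.643·23/2 = 41.894500
base radius r_b = r_p·cos α = 41.894500·cos 16.875° = 40.090537
roll angle φ = 14.994° = 0.26169467 rad
x = r_b·(cos φ + φ·sin φ) = 40.090537·(0.96595292 + 0.26169467·0.25871789) = 41.439905
y = r_b·(sin φ − φ·cos φ) = 40.090537·(0.25871789 − 0.26169467·0.96595292) = 0.237864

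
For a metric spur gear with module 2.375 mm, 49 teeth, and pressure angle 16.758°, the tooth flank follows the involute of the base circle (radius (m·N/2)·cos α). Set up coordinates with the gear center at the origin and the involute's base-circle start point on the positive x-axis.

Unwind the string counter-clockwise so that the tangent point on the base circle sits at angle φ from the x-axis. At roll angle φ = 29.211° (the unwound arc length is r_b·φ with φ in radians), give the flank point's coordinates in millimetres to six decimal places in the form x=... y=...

pitch radius r_p = m·N/2 = 2.375·49/2 = 58.187500
base radius r_b = r_p·cos α = 58.187500·cos 16.758° = 55.716342
roll angle φ = 29.211° = 0.50982813 rad
x = r_b·(cos φ + φ·sin φ) = 55.716342·(0.87282840 + 0.50982813·0.48802724) = 62.493589
y = r_b·(sin φ − φ·cos φ) = 55.716342·(0.48802724 − 0.50982813·0.87282840) = 2.397740

x=62.493589 y=2.397740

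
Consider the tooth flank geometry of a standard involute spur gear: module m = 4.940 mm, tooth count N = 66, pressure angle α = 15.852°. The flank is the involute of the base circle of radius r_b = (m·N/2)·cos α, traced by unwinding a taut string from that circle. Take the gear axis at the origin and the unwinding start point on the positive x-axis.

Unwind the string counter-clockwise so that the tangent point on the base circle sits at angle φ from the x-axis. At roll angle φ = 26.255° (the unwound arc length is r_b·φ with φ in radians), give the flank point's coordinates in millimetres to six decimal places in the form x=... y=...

x=172.430756 y=4.924960

pitch radius r_p = m·N/2 = 4.940·66/2 = 163.020000
base radius r_b = r_p·cos α = 163.020000·cos 15.852° = 156.820428
roll angle φ = 26.255° = 0.45823620 rad
x = r_b·(cos φ + φ·sin φ) = 156.820428·(0.89683414 + 0.45823620·0.44236696) = 172.430756
y = r_b·(sin φ − φ·cos φ) = 156.820428·(0.44236696 − 0.45823620·0.89683414) = 4.924960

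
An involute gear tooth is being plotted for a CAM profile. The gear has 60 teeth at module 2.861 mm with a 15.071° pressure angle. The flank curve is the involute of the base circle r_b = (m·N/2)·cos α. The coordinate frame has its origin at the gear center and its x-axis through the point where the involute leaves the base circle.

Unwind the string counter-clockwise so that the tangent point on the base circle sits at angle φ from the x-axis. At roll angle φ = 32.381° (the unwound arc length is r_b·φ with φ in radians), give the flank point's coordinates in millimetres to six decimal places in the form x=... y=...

x=95.075162 y=4.829305

pitch radius r_p = m·N/2 = 2.861·60/2 = 85.830000
base radius r_b = r_p·cos α = 85.830000·cos 15.071° = 82.877822
roll angle φ = 32.381° = 0.56515507 rad
x = r_b·(cos φ + φ·sin φ) = 82.877822·(0.84450557 + 0.56515507·0.53554678) = 95.075162
y = r_b·(sin φ − φ·cos φ) = 82.877822·(0.53554678 − 0.56515507·0.84450557) = 4.829305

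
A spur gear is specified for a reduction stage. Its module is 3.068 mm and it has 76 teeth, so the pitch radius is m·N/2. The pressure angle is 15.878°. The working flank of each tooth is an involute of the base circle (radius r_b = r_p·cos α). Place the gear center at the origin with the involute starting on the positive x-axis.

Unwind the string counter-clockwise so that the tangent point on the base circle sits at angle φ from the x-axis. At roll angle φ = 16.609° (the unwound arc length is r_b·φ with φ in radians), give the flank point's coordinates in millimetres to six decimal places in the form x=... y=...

x=116.748857 y=0.902884

pitch radius r_p = m·N/2 = 3.068·76/2 = 116.584000
base radius r_b = r_p·cos α = 116.584000·cos 15.878° = 112.135904
roll angle φ = 16.609° = 0.28988174 rad
x = r_b·(cos φ + φ·sin φ) = 112.135904·(0.95827769 + 0.28988174·0.28583890) = 116.748857
y = r_b·(sin φ − φ·cos φ) = 112.135904·(0.28583890 − 0.28988174·0.95827769) = 0.902884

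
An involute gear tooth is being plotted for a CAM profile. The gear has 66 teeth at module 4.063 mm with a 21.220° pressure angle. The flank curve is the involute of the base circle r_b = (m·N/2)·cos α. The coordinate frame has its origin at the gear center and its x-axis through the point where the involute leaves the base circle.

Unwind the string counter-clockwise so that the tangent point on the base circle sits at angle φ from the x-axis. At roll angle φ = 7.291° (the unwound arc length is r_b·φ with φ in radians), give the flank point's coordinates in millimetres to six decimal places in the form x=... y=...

pitch radius r_p = m·N/2 = 4.063·66/2 = 134.079000
base radius r_b = r_p·cos α = 134.079000·cos 21.220° = 124.988110
roll angle φ = 7.291° = 0.12725196 rad
x = r_b·(cos φ + φ·sin φ) = 124.988110·(0.99191439 + 0.12725196·0.12690880) = 125.995987
y = r_b·(sin φ − φ·cos φ) = 124.988110·(0.12690880 − 0.12725196·0.99191439) = 0.085711

x=125.995987 y=0.085711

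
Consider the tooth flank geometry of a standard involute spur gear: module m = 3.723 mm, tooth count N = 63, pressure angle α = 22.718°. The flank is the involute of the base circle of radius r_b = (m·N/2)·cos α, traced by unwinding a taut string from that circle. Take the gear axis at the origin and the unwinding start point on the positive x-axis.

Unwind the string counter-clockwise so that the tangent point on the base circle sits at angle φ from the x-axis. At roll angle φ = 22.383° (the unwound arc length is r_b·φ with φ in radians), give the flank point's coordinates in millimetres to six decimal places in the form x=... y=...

x=116.118219 y=2.117162

pitch radius r_p = m·N/2 = 3.723·63/2 = 117.274500
base radius r_b = r_p·cos α = 117.274500·cos 22.718° = 108.175970
roll angle φ = 22.383° = 0.39065705 rad
x = r_b·(cos φ + φ·sin φ) = 108.175970·(0.92465906 + 0.39065705·0.38079604) = 116.118219
y = r_b·(sin φ − φ·cos φ) = 108.175970·(0.38079604 − 0.39065705·0.92465906) = 2.117162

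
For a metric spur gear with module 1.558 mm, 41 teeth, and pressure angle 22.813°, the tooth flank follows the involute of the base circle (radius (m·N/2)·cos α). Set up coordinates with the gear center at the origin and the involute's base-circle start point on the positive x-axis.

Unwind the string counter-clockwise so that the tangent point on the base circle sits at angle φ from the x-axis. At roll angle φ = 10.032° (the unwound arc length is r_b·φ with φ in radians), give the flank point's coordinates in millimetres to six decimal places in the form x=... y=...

x=29.888405 y=0.052516

pitch radius r_p = m·N/2 = 1.558·41/2 = 31.939000
base radius r_b = r_p·cos α = 31.939000·cos 22.813° = 29.440578
roll angle φ = 10.032° = 0.17509143 rad
x = r_b·(cos φ + φ·sin φ) = 29.440578·(0.98471062 + 0.17509143·0.17419817) = 29.888405
y = r_b·(sin φ − φ·cos φ) = 29.440578·(0.17419817 − 0.17509143·0.98471062) = 0.052516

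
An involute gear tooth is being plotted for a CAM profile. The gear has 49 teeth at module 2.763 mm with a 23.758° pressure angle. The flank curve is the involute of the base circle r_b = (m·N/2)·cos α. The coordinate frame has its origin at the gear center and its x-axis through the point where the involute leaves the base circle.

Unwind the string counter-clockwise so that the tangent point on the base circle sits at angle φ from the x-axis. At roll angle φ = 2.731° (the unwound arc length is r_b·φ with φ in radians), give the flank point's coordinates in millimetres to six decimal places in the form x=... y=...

x=62.027172 y=0.002236

pitch radius r_p = m·N/2 = 2.763·49/2 = 67.693500
base radius r_b = r_p·cos α = 67.693500·cos 23.758° = 61.956830
roll angle φ = 2.731° = 0.04766494 rad
x = r_b·(cos φ + φ·sin φ) = 61.956830·(0.99886424 + 0.04766494·0.04764690) = 62.027172
y = r_b·(sin φ − φ·cos φ) = 61.956830·(0.04764690 − 0.04766494·0.99886424) = 0.002236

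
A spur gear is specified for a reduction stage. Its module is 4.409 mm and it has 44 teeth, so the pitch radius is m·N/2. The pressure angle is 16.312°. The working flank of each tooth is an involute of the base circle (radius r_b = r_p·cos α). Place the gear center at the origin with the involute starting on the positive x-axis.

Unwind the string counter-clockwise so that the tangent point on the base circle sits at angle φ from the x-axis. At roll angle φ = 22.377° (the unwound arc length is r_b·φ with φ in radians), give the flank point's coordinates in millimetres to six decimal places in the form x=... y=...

x=99.924866 y=1.820526

pitch radius r_p = m·N/2 = 4.409·44/2 = 96.998000
base radius r_b = r_p·cos α = 96.998000·cos 16.312° = 93.093490
roll angle φ = 22.377° = 0.39055233 rad
x = r_b·(cos φ + φ·sin φ) = 93.093490·(0.92469893 + 0.39055233·0.38069921) = 99.924866
y = r_b·(sin φ − φ·cos φ) = 93.093490·(0.38069921 − 0.39055233·0.92469893) = 1.820526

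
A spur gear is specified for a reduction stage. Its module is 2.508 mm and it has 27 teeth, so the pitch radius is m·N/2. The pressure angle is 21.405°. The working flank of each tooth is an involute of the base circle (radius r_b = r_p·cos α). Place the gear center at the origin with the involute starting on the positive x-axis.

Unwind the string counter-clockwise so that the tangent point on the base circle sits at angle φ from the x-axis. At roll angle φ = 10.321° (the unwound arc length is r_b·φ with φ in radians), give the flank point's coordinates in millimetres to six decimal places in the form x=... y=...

x=32.029903 y=0.061219

pitch radius r_p = m·N/2 = 2.508·27/2 = 33.858000
base radius r_b = r_p·cos α = 33.858000·cos 21.405° = 31.522610
roll angle φ = 10.321° = 0.18013543 rad
x = r_b·(cos φ + φ·sin φ) = 31.522610·(0.98381944 + 0.18013543·0.17916282) = 32.029903
y = r_b·(sin φ − φ·cos φ) = 31.522610·(0.17916282 − 0.18013543·0.98381944) = 0.061219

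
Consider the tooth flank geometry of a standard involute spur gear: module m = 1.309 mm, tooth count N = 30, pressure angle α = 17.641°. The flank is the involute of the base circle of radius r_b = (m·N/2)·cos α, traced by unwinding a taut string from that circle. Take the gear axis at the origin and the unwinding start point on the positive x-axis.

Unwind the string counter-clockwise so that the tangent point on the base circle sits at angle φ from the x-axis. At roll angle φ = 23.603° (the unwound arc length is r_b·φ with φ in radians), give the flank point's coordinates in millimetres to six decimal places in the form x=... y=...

x=20.232628 y=0.428683

pitch radius r_p = m·N/2 = 1.309·30/2 = 19.635000
base radius r_b = r_p·cos α = 19.635000·cos 17.641° = 18.711646
roll angle φ = 23.603° = 0.41195006 rad
x = r_b·(cos φ + φ·sin φ) = 18.711646·(0.91634177 + 0.41195006·0.40039701) = 20.232628
y = r_b·(sin φ − φ·cos φ) = 18.711646·(0.40039701 − 0.41195006·0.91634177) = 0.428683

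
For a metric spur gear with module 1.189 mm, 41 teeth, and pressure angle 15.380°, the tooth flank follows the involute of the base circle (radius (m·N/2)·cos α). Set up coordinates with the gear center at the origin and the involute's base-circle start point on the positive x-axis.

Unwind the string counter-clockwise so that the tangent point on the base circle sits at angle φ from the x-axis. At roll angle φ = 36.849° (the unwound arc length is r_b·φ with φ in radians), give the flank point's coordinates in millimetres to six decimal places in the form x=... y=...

x=27.870853 y=1.999008

pitch radius r_p = m·N/2 = 1.189·41/2 = 24.374500
base radius r_b = r_p·cos α = 24.374500·cos 15.380° = 23.501601
roll angle φ = 36.849° = 0.64313638 rad
x = r_b·(cos φ + φ·sin φ) = 23.501601·(0.80021879 + 0.64313638·0.59970817) = 27.870853
y = r_b·(sin φ − φ·cos φ) = 23.501601·(0.59970817 − 0.64313638·0.80021879) = 1.999008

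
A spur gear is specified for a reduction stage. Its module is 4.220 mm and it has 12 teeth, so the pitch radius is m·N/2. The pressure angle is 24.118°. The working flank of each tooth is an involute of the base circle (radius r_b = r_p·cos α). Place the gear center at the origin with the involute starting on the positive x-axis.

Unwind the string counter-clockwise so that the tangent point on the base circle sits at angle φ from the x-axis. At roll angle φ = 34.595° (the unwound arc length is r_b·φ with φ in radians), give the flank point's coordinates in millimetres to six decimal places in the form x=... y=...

x=26.946033 y=1.634666

pitch radius r_p = m·N/2 = 4.220·12/2 = 25.320000
base radius r_b = r_p·cos α = 25.320000·cos 24.118° = 23.109712
roll angle φ = 34.595° = 0.60379665 rad
x = r_b·(cos φ + φ·sin φ) = 23.109712·(0.82318592 + 0.60379665·0.56777191) = 26.946033
y = r_b·(sin φ − φ·cos φ) = 23.109712·(0.56777191 − 0.60379665·0.82318592) = 1.634666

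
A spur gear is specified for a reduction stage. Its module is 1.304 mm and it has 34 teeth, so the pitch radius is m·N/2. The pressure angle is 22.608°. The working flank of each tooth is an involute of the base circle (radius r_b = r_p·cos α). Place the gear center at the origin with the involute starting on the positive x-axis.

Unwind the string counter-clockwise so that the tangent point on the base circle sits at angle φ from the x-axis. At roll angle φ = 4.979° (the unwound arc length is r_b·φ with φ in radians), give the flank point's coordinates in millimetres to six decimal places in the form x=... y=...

x=20.541659 y=0.004473

pitch radius r_p = m·N/2 = 1.304·34/2 = 22.168000
base radius r_b = r_p·cos α = 22.168000·cos 22.608° = 20.464534
roll angle φ = 4.979° = 0.08689994 rad
x = r_b·(cos φ + φ·sin φ) = 20.464534·(0.99622658 + 0.08689994·0.08679061) = 20.541659
y = r_b·(sin φ − φ·cos φ) = 20.464534·(0.08679061 − 0.08689994·0.99622658) = 0.004473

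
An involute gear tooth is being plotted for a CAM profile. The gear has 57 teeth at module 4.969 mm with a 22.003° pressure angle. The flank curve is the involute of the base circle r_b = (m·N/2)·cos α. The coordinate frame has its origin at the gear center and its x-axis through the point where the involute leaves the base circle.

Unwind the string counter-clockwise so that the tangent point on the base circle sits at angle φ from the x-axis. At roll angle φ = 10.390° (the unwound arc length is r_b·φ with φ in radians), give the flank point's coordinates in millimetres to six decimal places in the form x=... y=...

pitch radius r_p = m·N/2 = 4.969·57/2 = 141.616500
base radius r_b = r_p·cos α = 141.616500·cos 22.003° = 131.301754
roll angle φ = 10.390° = 0.18133971 rad
x = r_b·(cos φ + φ·sin φ) = 131.301754·(0.98360296 + 0.18133971·0.18034748) = 133.442908
y = r_b·(sin φ − φ·cos φ) = 131.301754·(0.18034748 − 0.18133971·0.98360296) = 0.260135

x=133.442908 y=0.260135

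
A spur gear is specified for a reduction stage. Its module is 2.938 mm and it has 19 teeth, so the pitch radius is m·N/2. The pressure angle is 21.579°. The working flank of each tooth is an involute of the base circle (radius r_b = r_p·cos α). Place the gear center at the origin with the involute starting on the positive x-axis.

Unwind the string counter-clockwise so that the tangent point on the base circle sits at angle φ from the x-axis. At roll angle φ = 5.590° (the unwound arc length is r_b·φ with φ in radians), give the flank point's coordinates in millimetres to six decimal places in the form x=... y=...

x=26.077990 y=0.008027

pitch radius r_p = m·N/2 = 2.938·19/2 = 27.911000
base radius r_b = r_p·cos α = 27.911000·cos 21.579° = 25.954756
roll angle φ = 5.590° = 0.09756391 rad
x = r_b·(cos φ + φ·sin φ) = 25.954756·(0.99524442 + 0.09756391·0.09740920) = 26.077990
y = r_b·(sin φ − φ·cos φ) = 25.954756·(0.09740920 − 0.09756391·0.99524442) = 0.008027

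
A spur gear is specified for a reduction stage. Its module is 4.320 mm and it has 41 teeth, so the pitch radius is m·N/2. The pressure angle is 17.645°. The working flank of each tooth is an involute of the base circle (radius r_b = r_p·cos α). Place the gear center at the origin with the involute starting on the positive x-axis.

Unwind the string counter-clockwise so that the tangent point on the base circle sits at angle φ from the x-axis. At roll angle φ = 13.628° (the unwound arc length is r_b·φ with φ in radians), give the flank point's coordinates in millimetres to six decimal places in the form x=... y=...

pitch radius r_p = m·N/2 = 4.320·41/2 = 88.560000
base radius r_b = r_p·cos α = 88.560000·cos 17.645° = 84.393508
roll angle φ = 13.628° = 0.23785347 rad
x = r_b·(cos φ + φ·sin φ) = 84.393508·(0.97184597 + 0.23785347·0.23561707) = 86.747101
y = r_b·(sin φ − φ·cos φ) = 84.393508·(0.23561707 − 0.23785347·0.97184597) = 0.376407

x=86.747101 y=0.376407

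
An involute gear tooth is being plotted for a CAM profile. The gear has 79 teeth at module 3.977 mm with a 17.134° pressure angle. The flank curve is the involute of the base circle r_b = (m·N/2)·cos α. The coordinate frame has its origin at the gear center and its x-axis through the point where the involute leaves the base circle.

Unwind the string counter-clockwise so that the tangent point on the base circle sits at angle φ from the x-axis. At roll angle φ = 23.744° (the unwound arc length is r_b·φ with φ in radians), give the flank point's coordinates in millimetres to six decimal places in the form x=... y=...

pitch radius r_p = m·N/2 = 3.977·79/2 = 157.091500
base radius r_b = r_p·cos α = 157.091500·cos 17.134° = 150.119522
roll angle φ = 23.744° = 0.41441098 rad
x = r_b·(cos φ + φ·sin φ) = 150.119522·(0.91535365 + 0.41441098·0.40265084) = 162.461835
y = r_b·(sin φ − φ·cos φ) = 150.119522·(0.40265084 − 0.41441098·0.91535365) = 3.500522

x=162.461835 y=3.500522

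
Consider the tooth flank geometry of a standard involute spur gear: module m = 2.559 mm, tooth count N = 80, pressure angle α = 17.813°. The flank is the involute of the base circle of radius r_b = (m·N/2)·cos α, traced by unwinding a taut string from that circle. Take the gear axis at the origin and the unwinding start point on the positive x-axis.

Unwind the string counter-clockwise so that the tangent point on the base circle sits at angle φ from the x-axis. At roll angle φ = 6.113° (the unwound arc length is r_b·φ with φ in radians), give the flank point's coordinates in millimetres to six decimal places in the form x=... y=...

x=98.005947 y=0.039407

pitch radius r_p = m·N/2 = 2.559·80/2 = 102.360000
base radius r_b = r_p·cos α = 102.360000·cos 17.813° = 97.452862
roll angle φ = 6.113° = 0.10669198 rad
x = r_b·(cos φ + φ·sin φ) = 97.452862·(0.99431381 + 0.10669198·0.10648968) = 98.005947
y = r_b·(sin φ − φ·cos φ) = 97.452862·(0.10648968 − 0.10669198·0.99431381) = 0.039407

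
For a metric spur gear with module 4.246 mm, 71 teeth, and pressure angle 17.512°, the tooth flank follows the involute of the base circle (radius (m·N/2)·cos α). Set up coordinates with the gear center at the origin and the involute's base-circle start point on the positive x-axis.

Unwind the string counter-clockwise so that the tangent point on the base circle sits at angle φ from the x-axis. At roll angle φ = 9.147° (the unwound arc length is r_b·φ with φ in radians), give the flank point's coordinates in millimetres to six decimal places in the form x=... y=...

x=145.567279 y=0.194464

pitch radius r_p = m·N/2 = 4.246·71/2 = 150.733000
base radius r_b = r_p·cos α = 150.733000·cos 17.512° = 143.747121
roll angle φ = 9.147° = 0.15964527 rad
x = r_b·(cos φ + φ·sin φ) = 143.747121·(0.98728374 + 0.15964527·0.15896799) = 145.567279
y = r_b·(sin φ − φ·cos φ) = 143.747121·(0.15896799 − 0.15964527·0.98728374) = 0.194464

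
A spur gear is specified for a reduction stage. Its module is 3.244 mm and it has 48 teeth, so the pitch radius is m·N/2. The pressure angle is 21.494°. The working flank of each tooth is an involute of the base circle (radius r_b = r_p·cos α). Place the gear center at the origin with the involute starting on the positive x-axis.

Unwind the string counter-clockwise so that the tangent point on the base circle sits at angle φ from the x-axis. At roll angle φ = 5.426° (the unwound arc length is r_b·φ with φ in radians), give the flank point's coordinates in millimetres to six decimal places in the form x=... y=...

pitch radius r_p = m·N/2 = 3.244·48/2 = 77.856000
base radius r_b = r_p·cos α = 77.856000·cos 21.494° = 72.441578
roll angle φ = 5.426° = 0.09470157 rad
x = r_b·(cos φ + φ·sin φ) = 72.441578·(0.99551916 + 0.09470157·0.09456008) = 72.765692
y = r_b·(sin φ − φ·cos φ) = 72.441578·(0.09456008 − 0.09470157·0.99551916) = 0.020490

x=72.765692 y=0.020490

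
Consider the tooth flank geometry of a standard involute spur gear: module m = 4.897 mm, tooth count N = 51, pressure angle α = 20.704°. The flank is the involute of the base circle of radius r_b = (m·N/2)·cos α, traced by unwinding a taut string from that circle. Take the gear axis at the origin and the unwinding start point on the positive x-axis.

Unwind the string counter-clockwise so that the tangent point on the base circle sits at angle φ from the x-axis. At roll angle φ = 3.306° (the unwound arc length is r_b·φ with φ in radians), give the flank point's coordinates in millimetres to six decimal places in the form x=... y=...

pitch radius r_p = m·N/2 = 4.897·51/2 = 124.873500
base radius r_b = r_p·cos α = 124.873500·cos 20.704° = 116.809088
roll angle φ = 3.306° = 0.05770059 rad
x = r_b·(cos φ + φ·sin φ) = 116.809088·(0.99833578 + 0.05770059·0.05766857) = 117.003376
y = r_b·(sin φ − φ·cos φ) = 116.809088·(0.05766857 − 0.05770059·0.99833578) = 0.007477

x=117.003376 y=0.007477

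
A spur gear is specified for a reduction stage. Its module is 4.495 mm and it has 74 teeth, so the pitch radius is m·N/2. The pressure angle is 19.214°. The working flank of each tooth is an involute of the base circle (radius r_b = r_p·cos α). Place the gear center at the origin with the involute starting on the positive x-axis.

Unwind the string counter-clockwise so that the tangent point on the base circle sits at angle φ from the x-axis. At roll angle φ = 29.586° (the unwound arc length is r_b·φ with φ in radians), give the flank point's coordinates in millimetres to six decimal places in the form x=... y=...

pitch radius r_p = m·N/2 = 4.495·74/2 = 166.315000
base radius r_b = r_p·cos α = 166.315000·cos 19.214° = 157.050587
roll angle φ = 29.586° = 0.51637311 rad
x = r_b·(cos φ + φ·sin φ) = 157.050587·(0.86961560 + 0.51637311·0.49372939) = 176.613464
y = r_b·(sin φ − φ·cos φ) = 157.050587·(0.49372939 − 0.51637311·0.86961560) = 7.017536

x=176.613464 y=7.017536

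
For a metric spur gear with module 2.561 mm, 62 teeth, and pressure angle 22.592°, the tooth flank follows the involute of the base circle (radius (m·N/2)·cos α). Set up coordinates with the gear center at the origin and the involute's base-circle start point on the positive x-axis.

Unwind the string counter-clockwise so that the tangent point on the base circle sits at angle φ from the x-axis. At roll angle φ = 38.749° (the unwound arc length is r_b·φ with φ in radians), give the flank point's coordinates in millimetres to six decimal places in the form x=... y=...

x=88.192929 y=7.217623

pitch radius r_p = m·N/2 = 2.561·62/2 = 79.391000
base radius r_b = r_p·cos α = 79.391000·cos 22.592° = 73.298842
roll angle φ = 38.749° = 0.67629763 rad
x = r_b·(cos φ + φ·sin φ) = 73.298842·(0.77989541 + 0.67629763·0.62590986) = 88.192929
y = r_b·(sin φ − φ·cos φ) = 73.298842·(0.62590986 − 0.67629763·0.77989541) = 7.217623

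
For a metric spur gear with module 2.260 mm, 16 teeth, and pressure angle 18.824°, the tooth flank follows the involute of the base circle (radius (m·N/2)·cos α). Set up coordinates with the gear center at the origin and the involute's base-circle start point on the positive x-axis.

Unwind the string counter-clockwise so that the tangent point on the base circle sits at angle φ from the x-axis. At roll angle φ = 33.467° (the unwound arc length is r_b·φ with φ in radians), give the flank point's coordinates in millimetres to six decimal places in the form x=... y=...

x=19.787983 y=1.098491

pitch radius r_p = m·N/2 = 2.260·16/2 = 18.080000
base radius r_b = r_p·cos α = 18.080000·cos 18.824° = 17.112976
roll angle φ = 33.467° = 0.58410934 rad
x = r_b·(cos φ + φ·sin φ) = 17.112976·(0.83420358 + 0.58410934·0.55145661) = 19.787983
y = r_b·(sin φ − φ·cos φ) = 17.112976·(0.55145661 − 0.58410934·0.83420358) = 1.098491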